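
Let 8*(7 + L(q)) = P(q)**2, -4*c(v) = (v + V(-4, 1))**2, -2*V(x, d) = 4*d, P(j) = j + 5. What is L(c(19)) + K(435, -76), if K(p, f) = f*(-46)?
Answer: 518953/128 ≈ 4054.3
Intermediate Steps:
P(j) = 5 + j
V(x, d) = -2*d
K(p, f) = -46*f
c(v) = -(-2 + v)**2/4 (c(v) = -(v - 2*1)**2/4 = -(v - 2)**2/4 = -(-2 + v)**2/4)
L(q) = -7 + (5 + q)**2/8
L(c(19)) + K(435, -76) = (-7 + (5 - (-2 + 19)**2/4)**2/8) - 46*(-76) = (-7 + (5 - 1/4*17**2)**2/8) + 3496 = (-7 + (5 - 1/4*289)**2/8) + 3496 = (-7 + (5 - 289/4)**2/8) + 3496 = (-7 + (-269/4)**2/8) + 3496 = (-7 + (1/8)*(72361/16)) + 3496 = (-7 + 72361/128) + 3496 = 71465/128 + 3496 = 518953/128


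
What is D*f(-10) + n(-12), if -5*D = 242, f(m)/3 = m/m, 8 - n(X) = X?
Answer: -626/5 ≈ -125.20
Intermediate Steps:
n(X) = 8 - X
f(m) = 3 (f(m) = 3*(m/m) = 3*1 = 3)
D = -242/5 (D = -⅕*242 = -242/5 ≈ -48.400)
D*f(-10) + n(-12) = -242/5*3 + (8 - 1*(-12)) = -726/5 + (8 + 12) = -726/5 + 20 = -626/5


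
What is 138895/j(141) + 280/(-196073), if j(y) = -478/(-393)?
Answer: 10702788684815/93722894 ≈ 1.1420e+5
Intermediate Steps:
j(y) = 478/393 (j(y) = -478*(-1/393) = 478/393)
138895/j(141) + 280/(-196073) = 138895/(478/393) + 280/(-196073) = 138895*(393/478) + 280*(-1/196073) = 54585735/478 - 280/196073 = 10702788684815/93722894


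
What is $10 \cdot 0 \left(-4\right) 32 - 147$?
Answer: $-147$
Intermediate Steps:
$10 \cdot 0 \left(-4\right) 32 - 147 = 0 \left(-4\right) 32 - 147 = 0 \cdot 32 - 147 = 0 - 147 = -147$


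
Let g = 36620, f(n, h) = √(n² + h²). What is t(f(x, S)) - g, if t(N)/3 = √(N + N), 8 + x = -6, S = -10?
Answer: -36620 + 6*74^(¼) ≈ -36602.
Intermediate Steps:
x = -14 (x = -8 - 6 = -14)
f(n, h) = √(h² + n²)
t(N) = 3*√2*√N (t(N) = 3*√(N + N) = 3*√(2*N) = 3*(√2*√N) = 3*√2*√N)
t(f(x, S)) - g = 3*√2*√(√((-10)² + (-14)²)) - 1*36620 = 3*√2*√(√(100 + 196)) - 36620 = 3*√2*√(√296) - 36620 = 3*√2*√(2*√74) - 36620 = 3*√2*(2^(¾)*37^(¼)) - 36620 = 6*74^(¼) - 36620 = -36620 + 6*74^(¼)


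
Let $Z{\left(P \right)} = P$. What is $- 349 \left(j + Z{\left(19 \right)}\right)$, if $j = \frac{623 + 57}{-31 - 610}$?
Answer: $- \frac{4013151}{641} \approx -6260.8$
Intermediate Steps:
$j = - \frac{680}{641}$ ($j = \frac{680}{-31 - 610} = \frac{680}{-641} = 680 \left(- \frac{1}{641}\right) = - \frac{680}{641} \approx -1.0608$)
$- 349 \left(j + Z{\left(19 \right)}\right) = - 349 \left(- \frac{680}{641} + 19\right) = \left(-349\right) \frac{11499}{641} = - \frac{4013151}{641}$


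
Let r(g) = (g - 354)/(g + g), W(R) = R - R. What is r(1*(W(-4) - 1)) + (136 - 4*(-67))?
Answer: 1163/2 ≈ 581.50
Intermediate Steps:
W(R) = 0
r(g) = (-354 + g)/(2*g) (r(g) = (-354 + g)/((2*g)) = (-354 + g)*(1/(2*g)) = (-354 + g)/(2*g))
r(1*(W(-4) - 1)) + (136 - 4*(-67)) = (-354 + 1*(0 - 1))/(2*((1*(0 - 1)))) + (136 - 4*(-67)) = (-354 + 1*(-1))/(2*((1*(-1)))) + (136 + 268) = (½)*(-354 - 1)/(-1) + 404 = (½)*(-1)*(-355) + 404 = 355/2 + 404 = 1163/2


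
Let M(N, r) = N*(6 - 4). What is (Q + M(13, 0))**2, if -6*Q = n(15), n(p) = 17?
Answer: 19321/36 ≈ 536.69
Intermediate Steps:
Q = -17/6 (Q = -1/6*17 = -17/6 ≈ -2.8333)
M(N, r) = 2*N (M(N, r) = N*2 = 2*N)
(Q + M(13, 0))**2 = (-17/6 + 2*13)**2 = (-17/6 + 26)**2 = (139/6)**2 = 19321/36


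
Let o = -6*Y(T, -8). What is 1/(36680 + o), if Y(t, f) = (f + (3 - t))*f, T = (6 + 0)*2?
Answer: 1/35864 ≈ 2.7883e-5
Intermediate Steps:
T = 12 (T = 6*2 = 12)
Y(t, f) = f*(3 + f - t) (Y(t, f) = (3 + f - t)*f = f*(3 + f - t))
o = -816 (o = -(-48)*(3 - 8 - 1*12) = -(-48)*(3 - 8 - 12) = -(-48)*(-17) = -6*136 = -816)
1/(36680 + o) = 1/(36680 - 816) = 1/35864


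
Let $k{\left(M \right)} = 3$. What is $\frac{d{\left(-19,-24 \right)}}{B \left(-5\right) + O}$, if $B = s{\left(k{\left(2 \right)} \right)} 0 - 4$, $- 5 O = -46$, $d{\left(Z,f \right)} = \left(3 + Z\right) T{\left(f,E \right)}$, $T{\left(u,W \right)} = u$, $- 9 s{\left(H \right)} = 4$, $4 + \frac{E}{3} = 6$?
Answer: $\frac{960}{73} \approx 13.151$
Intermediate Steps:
$E = 6$ ($E = -12 + 3 \cdot 6 = -12 + 18 = 6$)
$s{\left(H \right)} = - \frac{4}{9}$ ($s{\left(H \right)} = \left(- \frac{1}{9}\right) 4 = - \frac{4}{9}$)
$d{\left(Z,f \right)} = f \left(3 + Z\right)$ ($d{\left(Z,f \right)} = \left(3 + Z\right) f = f \left(3 + Z\right)$)
$O = \frac{46}{5}$ ($O = \left(- \frac{1}{5}\right) \left(-46\right) = \frac{46}{5} \approx 9.2$)
$B = -4$ ($B = \left(- \frac{4}{9}\right) 0 - 4 = 0 - 4 = -4$)
$\frac{d{\left(-19,-24 \right)}}{B \left(-5\right) + O} = \frac{\left(-24\right) \left(3 - 19\right)}{\left(-4\right) \left(-5\right) + \frac{46}{5}} = \frac{\left(-24\right) \left(-16\right)}{20 + \frac{46}{5}} = \frac{384}{\frac{146}{5}} = 384 \cdot \frac{5}{146} = \frac{960}{73}$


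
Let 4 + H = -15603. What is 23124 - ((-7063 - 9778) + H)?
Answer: 55572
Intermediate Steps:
H = -15607 (H = -4 - 15603 = -15607)
23124 - ((-7063 - 9778) + H) = 23124 - ((-7063 - 9778) - 15607) = 23124 - (-16841 - 15607) = 23124 - 1*(-32448) = 23124 + 32448 = 55572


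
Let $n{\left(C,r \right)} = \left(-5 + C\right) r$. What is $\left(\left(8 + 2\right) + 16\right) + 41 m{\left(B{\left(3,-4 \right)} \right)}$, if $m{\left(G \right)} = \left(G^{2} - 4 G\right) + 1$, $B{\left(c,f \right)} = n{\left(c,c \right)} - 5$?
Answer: $6832$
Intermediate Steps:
$n{\left(C,r \right)} = r \left(-5 + C\right)$
$B{\left(c,f \right)} = -5 + c \left(-5 + c\right)$ ($B{\left(c,f \right)} = c \left(-5 + c\right) - 5 = -5 + c \left(-5 + c\right)$)
$m{\left(G \right)} = 1 + G^{2} - 4 G$
$\left(\left(8 + 2\right) + 16\right) + 41 m{\left(B{\left(3,-4 \right)} \right)} = \left(\left(8 + 2\right) + 16\right) + 41 \left(1 + \left(-5 + 3 \left(-5 + 3\right)\right)^{2} - 4 \left(-5 + 3 \left(-5 + 3\right)\right)\right) = \left(10 + 16\right) + 41 \left(1 + \left(-5 + 3 \left(-2\right)\right)^{2} - 4 \left(-5 + 3 \left(-2\right)\right)\right) = 26 + 41 \left(1 + \left(-5 - 6\right)^{2} - 4 \left(-5 - 6\right)\right) = 26 + 41 \left(1 + \left(-11\right)^{2} - -44\right) = 26 + 41 \left(1 + 121 + 44\right) = 26 + 41 \cdot 166 = 26 + 6806 = 6832$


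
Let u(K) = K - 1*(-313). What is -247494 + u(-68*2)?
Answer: -247317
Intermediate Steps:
u(K) = 313 + K (u(K) = K + 313 = 313 + K)
-247494 + u(-68*2) = -247494 + (313 - 68*2) = -247494 + (313 - 136) = -247494 + 177 = -247317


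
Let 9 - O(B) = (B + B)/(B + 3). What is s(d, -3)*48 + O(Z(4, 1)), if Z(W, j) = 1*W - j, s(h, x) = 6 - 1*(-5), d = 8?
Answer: 536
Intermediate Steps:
s(h, x) = 11 (s(h, x) = 6 + 5 = 11)
Z(W, j) = W - j
O(B) = 9 - 2*B/(3 + B) (O(B) = 9 - (B + B)/(B + 3) = 9 - 2*B/(3 + B))
s(d, -3)*48 + O(Z(4, 1)) = 11*48 + (27 + 7*(4 - 1*1))/(3 + (4 - 1*1)) = 528 + (27 + 7*(4 - 1))/(3 + (4 - 1)) = 528 + (27 + 7*3)/(3 + 3) = 528 + (27 + 21)/6 = 528 + (⅙)*48 = 528 + 8 = 536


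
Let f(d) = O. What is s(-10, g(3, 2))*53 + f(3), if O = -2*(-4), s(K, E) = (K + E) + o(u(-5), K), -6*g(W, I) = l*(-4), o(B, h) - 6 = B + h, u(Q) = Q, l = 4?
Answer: -2573/3 ≈ -857.67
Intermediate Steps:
o(B, h) = 6 + B + h (o(B, h) = 6 + (B + h) = 6 + B + h)
g(W, I) = 8/3 (g(W, I) = -2*(-4)/3 = -⅙*(-16) = 8/3)
s(K, E) = 1 + E + 2*K (s(K, E) = (K + E) + (6 - 5 + K) = (E + K) + (1 + K) = 1 + E + 2*K)
O = 8
f(d) = 8
s(-10, g(3, 2))*53 + f(3) = (1 + 8/3 + 2*(-10))*53 + 8 = (1 + 8/3 - 20)*53 + 8 = -49/3*53 + 8 = -2597/3 + 8 = -2573/3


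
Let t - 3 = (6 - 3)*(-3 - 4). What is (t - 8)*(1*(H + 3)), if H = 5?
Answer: -208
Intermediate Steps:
t = -18 (t = 3 + (6 - 3)*(-3 - 4) = 3 + 3*(-7) = 3 - 21 = -18)
(t - 8)*(1*(H + 3)) = (-18 - 8)*(1*(5 + 3)) = -26*8 = -208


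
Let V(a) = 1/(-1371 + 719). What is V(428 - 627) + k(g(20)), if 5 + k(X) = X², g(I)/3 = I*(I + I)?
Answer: 3755516739/652 ≈ 5.7600e+6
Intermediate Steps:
V(a) = -1/652 (V(a) = 1/(-652) = -1/652)
g(I) = 6*I² (g(I) = 3*(I*(I + I)) = 3*(I*(2*I)) = 3*(2*I²) = 6*I²)
k(X) = -5 + X²
V(428 - 627) + k(g(20)) = -1/652 + (-5 + (6*20²)²) = -1/652 + (-5 + (6*400)²) = -1/652 + (-5 + 2400²) = -1/652 + (-5 + 5760000) = -1/652 + 5759995 = 3755516739/652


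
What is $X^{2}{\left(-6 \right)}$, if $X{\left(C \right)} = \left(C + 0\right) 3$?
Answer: $324$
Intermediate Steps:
$X{\left(C \right)} = 3 C$ ($X{\left(C \right)} = C 3 = 3 C$)
$X^{2}{\left(-6 \right)} = \left(3 \left(-6\right)\right)^{2} = \left(-18\right)^{2} = 324$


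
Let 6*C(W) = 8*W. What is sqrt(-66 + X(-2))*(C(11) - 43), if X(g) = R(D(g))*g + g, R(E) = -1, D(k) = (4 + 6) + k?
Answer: -85*I*sqrt(66)/3 ≈ -230.18*I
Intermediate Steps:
C(W) = 4*W/3 (C(W) = (8*W)/6 = 4*W/3)
D(k) = 10 + k
X(g) = 0 (X(g) = -g + g = 0)
sqrt(-66 + X(-2))*(C(11) - 43) = sqrt(-66 + 0)*((4/3)*11 - 43) = sqrt(-66)*(44/3 - 43) = (I*sqrt(66))*(-85/3) = -85*I*sqrt(66)/3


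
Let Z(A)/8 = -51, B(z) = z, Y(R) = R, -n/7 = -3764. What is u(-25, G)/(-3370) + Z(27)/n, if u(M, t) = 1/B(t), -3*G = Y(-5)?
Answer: -1738461/110990950 ≈ -0.015663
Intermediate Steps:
n = 26348 (n = -7*(-3764) = 26348)
G = 5/3 (G = -⅓*(-5) = 5/3 ≈ 1.6667)
u(M, t) = 1/t
Z(A) = -408 (Z(A) = 8*(-51) = -408)
u(-25, G)/(-3370) + Z(27)/n = 1/((5/3)*(-3370)) - 408/26348 = (⅗)*(-1/3370) - 408*1/26348 = -3/16850 - 102/6587 = -1738461/110990950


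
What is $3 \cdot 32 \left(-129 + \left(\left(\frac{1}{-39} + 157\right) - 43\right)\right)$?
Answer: $- \frac{18752}{13} \approx -1442.5$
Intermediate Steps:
$3 \cdot 32 \left(-129 + \left(\left(\frac{1}{-39} + 157\right) - 43\right)\right) = 96 \left(-129 + \left(\left(- \frac{1}{39} + 157\right) - 43\right)\right) = 96 \left(-129 + \left(\frac{6122}{39} - 43\right)\right) = 96 \left(-129 + \frac{4445}{39}\right) = 96 \left(- \frac{586}{39}\right) = - \frac{18752}{13}$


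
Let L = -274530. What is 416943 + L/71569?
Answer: 29839919037/71569 ≈ 4.1694e+5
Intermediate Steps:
416943 + L/71569 = 416943 - 274530/71569 = 29839919037/71569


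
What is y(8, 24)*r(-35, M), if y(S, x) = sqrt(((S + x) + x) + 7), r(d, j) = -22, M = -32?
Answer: -66*sqrt(7) ≈ -174.62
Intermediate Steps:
y(S, x) = sqrt(7 + S + 2*x) (y(S, x) = sqrt((S + 2*x) + 7) = sqrt(7 + S + 2*x))
y(8, 24)*r(-35, M) = sqrt(7 + 8 + 2*24)*(-22) = sqrt(7 + 8 + 48)*(-22) = sqrt(63)*(-22) = (3*sqrt(7))*(-22) = -66*sqrt(7)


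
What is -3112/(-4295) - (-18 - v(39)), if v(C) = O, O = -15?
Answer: 15997/4295 ≈ 3.7246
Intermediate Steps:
v(C) = -15
-3112/(-4295) - (-18 - v(39)) = -3112/(-4295) - (-18 - 1*(-15)) = -3112*(-1/4295) - (-18 + 15) = 3112/4295 - 1*(-3) = 3112/4295 + 3 = 15997/4295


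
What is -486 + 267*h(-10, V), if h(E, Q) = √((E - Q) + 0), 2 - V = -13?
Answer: -486 + 1335*I ≈ -486.0 + 1335.0*I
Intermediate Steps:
V = 15 (V = 2 - 1*(-13) = 2 + 13 = 15)
h(E, Q) = √(E - Q)
-486 + 267*h(-10, V) = -486 + 267*√(-10 - 1*15) = -486 + 267*√(-10 - 15) = -486 + 267*√(-25) = -486 + 267*(5*I) = -486 + 1335*I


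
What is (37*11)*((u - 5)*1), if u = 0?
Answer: -2035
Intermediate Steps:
(37*11)*((u - 5)*1) = (37*11)*((0 - 5)*1) = 407*(-5*1) = 407*(-5) = -2035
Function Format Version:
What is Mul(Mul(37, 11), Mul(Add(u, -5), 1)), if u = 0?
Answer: -2035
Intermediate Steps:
Mul(Mul(37, 11), Mul(Add(u, -5), 1)) = Mul(Mul(37, 11), Mul(Add(0, -5), 1)) = Mul(407, Mul(-5, 1)) = Mul(407, -5) = -2035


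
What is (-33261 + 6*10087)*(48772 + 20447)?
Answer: 1886979159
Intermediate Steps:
(-33261 + 6*10087)*(48772 + 20447) = (-33261 + 60522)*69219 = 27261*69219 = 1886979159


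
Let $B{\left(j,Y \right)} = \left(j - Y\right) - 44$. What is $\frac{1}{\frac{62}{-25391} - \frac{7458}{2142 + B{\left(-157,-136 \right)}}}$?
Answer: $- \frac{52737107}{189494852} \approx -0.2783$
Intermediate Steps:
$B{\left(j,Y \right)} = -44 + j - Y$ ($B{\left(j,Y \right)} = \left(j - Y\right) - 44 = -44 + j - Y$)
$\frac{1}{\frac{62}{-25391} - \frac{7458}{2142 + B{\left(-157,-136 \right)}}} = \frac{1}{\frac{62}{-25391} - \frac{7458}{2142 - 65}} = \frac{1}{62 \left(- \frac{1}{25391}\right) - \frac{7458}{2142 - 65}} = \frac{1}{- \frac{62}{25391} - \frac{7458}{2142 - 65}} = \frac{1}{- \frac{62}{25391} - \frac{7458}{2077}} = \frac{1}{- \frac{189494852}{52737107}} = - \frac{52737107}{189494852}$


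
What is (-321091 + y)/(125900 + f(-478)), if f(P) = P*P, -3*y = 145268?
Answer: -1108541/1063152 ≈ -1.0427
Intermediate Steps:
y = -145268/3 (y = -1/3*145268 = -145268/3 ≈ -48423.)
f(P) = P**2
(-321091 + y)/(125900 + f(-478)) = (-321091 - 145268/3)/(125900 + (-478)**2) = -1108541/(3*(125900 + 228484)) = -1108541/3/354384 = -1108541/3*1/354384 = -1108541/1063152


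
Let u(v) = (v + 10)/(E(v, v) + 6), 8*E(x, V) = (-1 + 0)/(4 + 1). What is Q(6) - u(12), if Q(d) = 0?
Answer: -880/239 ≈ -3.6820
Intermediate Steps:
E(x, V) = -1/40 (E(x, V) = ((-1 + 0)/(4 + 1))/8 = (-1/5)/8 = (-1*⅕)/8 = (⅛)*(-⅕) = -1/40)
u(v) = 400/239 + 40*v/239 (u(v) = (v + 10)/(-1/40 + 6) = (10 + v)/(239/40) = (10 + v)*(40/239) = 400/239 + 40*v/239)
Q(6) - u(12) = 0 - (400/239 + (40/239)*12) = 0 - (400/239 + 480/239) = 0 - 1*880/239 = 0 - 880/239 = -880/239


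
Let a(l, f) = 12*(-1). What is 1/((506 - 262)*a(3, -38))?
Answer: -1/2928 ≈ -0.00034153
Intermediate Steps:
a(l, f) = -12
1/((506 - 262)*a(3, -38)) = 1/((506 - 262)*(-12)) = 1/(244*(-12)) = 1/(-2928) = -1/2928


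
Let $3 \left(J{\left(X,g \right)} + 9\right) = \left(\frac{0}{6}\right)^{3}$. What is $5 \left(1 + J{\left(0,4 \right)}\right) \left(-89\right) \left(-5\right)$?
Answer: $-17800$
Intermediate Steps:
$J{\left(X,g \right)} = -9$ ($J{\left(X,g \right)} = -9 + \frac{\left(\frac{0}{6}\right)^{3}}{3} = -9 + \frac{\left(0 \cdot \frac{1}{6}\right)^{3}}{3} = -9 + \frac{0^{3}}{3} = -9 + \frac{1}{3} \cdot 0 = -9 + 0 = -9$)
$5 \left(1 + J{\left(0,4 \right)}\right) \left(-89\right) \left(-5\right) = 5 \left(1 - 9\right) \left(-89\right) \left(-5\right) = 5 \left(-8\right) \left(-89\right) \left(-5\right) = \left(-40\right) \left(-89\right) \left(-5\right) = 3560 \left(-5\right) = -17800$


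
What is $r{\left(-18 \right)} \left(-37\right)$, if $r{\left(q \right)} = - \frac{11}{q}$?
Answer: $- \frac{407}{18} \approx -22.611$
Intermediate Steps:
$r{\left(-18 \right)} \left(-37\right) = - \frac{11}{-18} \left(-37\right) = \left(-11\right) \left(- \frac{1}{18}\right) \left(-37\right) = \frac{11}{18} \left(-37\right) = - \frac{407}{18}$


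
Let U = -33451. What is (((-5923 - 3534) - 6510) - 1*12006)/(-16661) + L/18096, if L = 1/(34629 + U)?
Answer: 596302919285/355164003168 ≈ 1.6790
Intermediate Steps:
L = 1/1178 (L = 1/(34629 - 33451) = 1/1178 ≈ 0.00084890)
(((-5923 - 3534) - 6510) - 1*12006)/(-16661) + L/18096 = (((-5923 - 3534) - 6510) - 1*12006)/(-16661) + (1/1178)/18096 = ((-9457 - 6510) - 12006)*(-1/16661) + (1/1178)*(1/18096) = (-15967 - 12006)*(-1/16661) + 1/21317088 = -27973*(-1/16661) + 1/21317088 = 27973/16661 + 1/21317088 = 596302919285/355164003168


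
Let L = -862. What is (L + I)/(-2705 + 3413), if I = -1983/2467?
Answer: -2128537/1746636 ≈ -1.2186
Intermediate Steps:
I = -1983/2467 (I = -1983*1/2467 = -1983/2467 ≈ -0.80381)
(L + I)/(-2705 + 3413) = (-862 - 1983/2467)/(-2705 + 3413) = -2128537/2467/708 = -2128537/2467*1/708 = -2128537/1746636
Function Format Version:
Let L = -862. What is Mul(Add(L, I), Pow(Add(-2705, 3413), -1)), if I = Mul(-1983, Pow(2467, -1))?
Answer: Rational(-2128537, 1746636) ≈ -1.2186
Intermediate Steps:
I = Rational(-1983, 2467) (I = Mul(-1983, Rational(1, 2467)) = Rational(-1983, 2467) ≈ -0.80381)
Mul(Add(L, I), Pow(Add(-2705, 3413), -1)) = Mul(Add(-862, Rational(-1983, 2467)), Pow(Add(-2705, 3413), -1)) = Mul(Rational(-2128537, 2467), Pow(708, -1)) = Mul(Rational(-2128537, 2467), Rational(1, 708)) = Rational(-2128537, 1746636)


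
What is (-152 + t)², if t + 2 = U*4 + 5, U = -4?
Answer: 27225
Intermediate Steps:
t = -13 (t = -2 + (-4*4 + 5) = -2 + (-16 + 5) = -2 - 11 = -13)
(-152 + t)² = (-152 - 13)² = (-165)² = 27225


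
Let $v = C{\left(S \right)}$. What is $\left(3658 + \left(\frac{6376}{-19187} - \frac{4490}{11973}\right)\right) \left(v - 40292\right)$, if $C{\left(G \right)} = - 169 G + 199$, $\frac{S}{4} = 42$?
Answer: $- \frac{57539387565090800}{229725951} \approx -2.5047 \cdot 10^{8}$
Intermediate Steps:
$S = 168$ ($S = 4 \cdot 42 = 168$)
$C{\left(G \right)} = 199 - 169 G$
$v = -28193$ ($v = 199 - 28392 = -28193$)
$\left(3658 + \left(\frac{6376}{-19187} - \frac{4490}{11973}\right)\right) \left(v - 40292\right) = \left(3658 + \left(\frac{6376}{-19187} - \frac{4490}{11973}\right)\right) \left(-28193 - 40292\right) = \left(3658 + \left(6376 \left(- \frac{1}{19187}\right) - \frac{4490}{11973}\right)\right) \left(-68485\right) = \left(3658 - \frac{162489478}{229725951}\right) \left(-68485\right) = \frac{840175039280}{229725951} \left(-68485\right) = - \frac{57539387565090800}{229725951}$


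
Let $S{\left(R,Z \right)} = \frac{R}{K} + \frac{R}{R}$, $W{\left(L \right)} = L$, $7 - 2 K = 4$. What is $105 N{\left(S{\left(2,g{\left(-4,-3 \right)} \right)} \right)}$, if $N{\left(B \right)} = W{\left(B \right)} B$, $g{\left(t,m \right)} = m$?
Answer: $\frac{1715}{3} \approx 571.67$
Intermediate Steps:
$K = \frac{3}{2}$ ($K = \frac{7}{2} - 2 = \frac{3}{2} \approx 1.5$)
$S{\left(R,Z \right)} = 1 + \frac{2 R}{3}$ ($S{\left(R,Z \right)} = \frac{R}{\frac{3}{2}} + \frac{R}{R} = R \frac{2}{3} + 1 = \frac{2 R}{3} + 1 = 1 + \frac{2 R}{3}$)
$N{\left(B \right)} = B^{2}$ ($N{\left(B \right)} = B B = B^{2}$)
$105 N{\left(S{\left(2,g{\left(-4,-3 \right)} \right)} \right)} = 105 \left(1 + \frac{2}{3} \cdot 2\right)^{2} = 105 \left(1 + \frac{4}{3}\right)^{2} = 105 \left(\frac{7}{3}\right)^{2} = 105 \cdot \frac{49}{9} = \frac{1715}{3}$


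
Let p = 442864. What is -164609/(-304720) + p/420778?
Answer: 102106681941/64109736080 ≈ 1.5927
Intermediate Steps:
-164609/(-304720) + p/420778 = -164609/(-304720) + 442864/420778 = -164609*(-1/304720) + 442864*(1/420778) = 164609/304720 + 221432/210389 = 102106681941/64109736080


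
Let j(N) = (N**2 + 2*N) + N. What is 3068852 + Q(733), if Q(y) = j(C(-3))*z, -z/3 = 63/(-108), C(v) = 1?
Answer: 3068859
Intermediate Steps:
z = 7/4 (z = -189/(-108) = -189*(-1)/108 = -3*(-7/12) = 7/4 ≈ 1.7500)
j(N) = N**2 + 3*N
Q(y) = 7 (Q(y) = (1*(3 + 1))*(7/4) = (1*4)*(7/4) = 4*(7/4) = 7)
3068852 + Q(733) = 3068852 + 7 = 3068859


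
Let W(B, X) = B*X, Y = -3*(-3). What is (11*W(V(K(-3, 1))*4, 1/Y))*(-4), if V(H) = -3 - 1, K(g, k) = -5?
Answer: 704/9 ≈ 78.222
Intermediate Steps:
V(H) = -4
Y = 9
(11*W(V(K(-3, 1))*4, 1/Y))*(-4) = (11*(-4*4/9))*(-4) = (11*(-16*1/9))*(-4) = (11*(-16/9))*(-4) = -176/9*(-4) = 704/9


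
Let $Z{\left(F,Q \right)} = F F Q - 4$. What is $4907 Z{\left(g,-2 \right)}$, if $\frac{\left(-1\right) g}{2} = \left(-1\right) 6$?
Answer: $-1432844$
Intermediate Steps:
$g = 12$ ($g = - 2 \left(\left(-1\right) 6\right) = \left(-2\right) \left(-6\right) = 12$)
$Z{\left(F,Q \right)} = -4 + Q F^{2}$ ($Z{\left(F,Q \right)} = F^{2} Q - 4 = Q F^{2} - 4 = -4 + Q F^{2}$)
$4907 Z{\left(g,-2 \right)} = 4907 \left(-4 - 2 \cdot 12^{2}\right) = 4907 \left(-4 - 288\right) = 4907 \left(-292\right) = -1432844$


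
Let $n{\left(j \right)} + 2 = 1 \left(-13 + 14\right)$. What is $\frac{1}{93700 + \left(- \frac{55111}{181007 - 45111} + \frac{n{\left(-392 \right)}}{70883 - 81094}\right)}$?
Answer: $\frac{1387634056}{130020748444675} \approx 1.0672 \cdot 10^{-5}$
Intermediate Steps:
$n{\left(j \right)} = -1$ ($n{\left(j \right)} = -2 + 1 \left(-13 + 14\right) = -2 + 1 \cdot 1 = -2 + 1 = -1$)
$\frac{1}{93700 + \left(- \frac{55111}{181007 - 45111} + \frac{n{\left(-392 \right)}}{70883 - 81094}\right)} = \frac{1}{93700 - \left(\frac{1}{70883 - 81094} + \frac{55111}{181007 - 45111}\right)} = \frac{1}{93700 - \left(\frac{55111}{135896} + \frac{1}{70883 - 81094}\right)} = \frac{1}{93700 - \frac{562602525}{1387634056}} = \frac{1}{\frac{130020748444675}{1387634056}} = \frac{1387634056}{130020748444675}$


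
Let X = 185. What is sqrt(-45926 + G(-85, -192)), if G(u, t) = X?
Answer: I*sqrt(45741) ≈ 213.87*I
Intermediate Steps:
G(u, t) = 185
sqrt(-45926 + G(-85, -192)) = sqrt(-45926 + 185) = sqrt(-45741) = I*sqrt(45741)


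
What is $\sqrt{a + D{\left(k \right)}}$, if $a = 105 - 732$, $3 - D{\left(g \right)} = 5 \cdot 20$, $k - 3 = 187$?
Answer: $2 i \sqrt{181} \approx 26.907 i$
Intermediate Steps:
$k = 190$ ($k = 3 + 187 = 190$)
$D{\left(g \right)} = -97$ ($D{\left(g \right)} = 3 - 5 \cdot 20 = 3 - 100 = -97$)
$a = -627$ ($a = 105 - 732 = -627$)
$\sqrt{a + D{\left(k \right)}} = \sqrt{-627 - 97} = \sqrt{-724} = 2 i \sqrt{181}$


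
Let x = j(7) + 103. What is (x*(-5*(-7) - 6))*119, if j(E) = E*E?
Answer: 524552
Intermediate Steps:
j(E) = E²
x = 152 (x = 7² + 103 = 49 + 103 = 152)
(x*(-5*(-7) - 6))*119 = (152*(-5*(-7) - 6))*119 = (152*(35 - 6))*119 = (152*29)*119 = 4408*119 = 524552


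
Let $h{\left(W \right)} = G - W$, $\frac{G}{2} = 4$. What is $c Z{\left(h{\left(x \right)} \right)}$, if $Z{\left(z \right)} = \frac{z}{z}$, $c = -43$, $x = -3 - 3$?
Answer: $-43$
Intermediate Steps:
$G = 8$ ($G = 2 \cdot 4 = 8$)
$x = -6$ ($x = -3 - 3 = -6$)
$h{\left(W \right)} = 8 - W$
$Z{\left(z \right)} = 1$
$c Z{\left(h{\left(x \right)} \right)} = \left(-43\right) 1 = -43$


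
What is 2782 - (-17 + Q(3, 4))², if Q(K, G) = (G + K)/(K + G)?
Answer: 2526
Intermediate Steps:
Q(K, G) = 1 (Q(K, G) = (G + K)/(G + K) = 1)
2782 - (-17 + Q(3, 4))² = 2782 - (-17 + 1)² = 2782 - 1*(-16)² = 2782 - 1*256 = 2782 - 256 = 2526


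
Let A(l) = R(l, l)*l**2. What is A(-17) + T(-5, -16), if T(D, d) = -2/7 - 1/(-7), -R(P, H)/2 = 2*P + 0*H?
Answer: 137563/7 ≈ 19652.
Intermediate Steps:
R(P, H) = -4*P (R(P, H) = -2*(2*P + 0*H) = -2*(2*P + 0) = -4*P)
T(D, d) = -1/7 (T(D, d) = -2*1/7 - 1*(-1/7) = -2/7 + 1/7 = -1/7)
A(l) = -4*l**3 (A(l) = (-4*l)*l**2 = -4*l**3)
A(-17) + T(-5, -16) = -4*(-17)**3 - 1/7 = -4*(-4913) - 1/7 = 19652 - 1/7 = 137563/7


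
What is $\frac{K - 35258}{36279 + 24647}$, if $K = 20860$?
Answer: $- \frac{7199}{30463} \approx -0.23632$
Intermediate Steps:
$\frac{K - 35258}{36279 + 24647} = \frac{20860 - 35258}{36279 + 24647} = - \frac{14398}{60926} = \left(-14398\right) \frac{1}{60926} = - \frac{7199}{30463}$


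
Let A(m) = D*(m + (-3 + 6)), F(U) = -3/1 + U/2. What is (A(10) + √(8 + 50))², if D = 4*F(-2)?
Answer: (208 - √58)² ≈ 40154.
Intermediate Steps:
F(U) = -3 + U/2 (F(U) = -3*1 + U*(½) = -3 + U/2)
D = -16 (D = 4*(-3 + (½)*(-2)) = 4*(-3 - 1) = 4*(-4) = -16)
A(m) = -48 - 16*m (A(m) = -16*(m + (-3 + 6)) = -16*(m + 3) = -16*(3 + m) = -48 - 16*m)
(A(10) + √(8 + 50))² = ((-48 - 16*10) + √(8 + 50))² = ((-48 - 160) + √58)² = (-208 + √58)²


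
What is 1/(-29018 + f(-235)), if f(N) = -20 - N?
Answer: -1/28803 ≈ -3.4719e-5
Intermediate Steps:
1/(-29018 + f(-235)) = 1/(-29018 + (-20 - 1*(-235))) = 1/(-29018 + (-20 + 235)) = 1/(-29018 + 215) = 1/(-28803) = -1/28803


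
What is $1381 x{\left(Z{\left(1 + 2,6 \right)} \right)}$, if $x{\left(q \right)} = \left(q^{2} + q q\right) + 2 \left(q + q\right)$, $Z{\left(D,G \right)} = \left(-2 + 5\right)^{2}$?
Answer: $273438$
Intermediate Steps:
$Z{\left(D,G \right)} = 9$ ($Z{\left(D,G \right)} = 3^{2} = 9$)
$x{\left(q \right)} = 2 q^{2} + 4 q$ ($x{\left(q \right)} = \left(q^{2} + q^{2}\right) + 2 \cdot 2 q = 2 q^{2} + 4 q$)
$1381 x{\left(Z{\left(1 + 2,6 \right)} \right)} = 1381 \cdot 2 \cdot 9 \left(2 + 9\right) = 1381 \cdot 2 \cdot 9 \cdot 11 = 1381 \cdot 198 = 273438$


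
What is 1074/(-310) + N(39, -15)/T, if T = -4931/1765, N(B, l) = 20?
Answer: -8119447/764305 ≈ -10.623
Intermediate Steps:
T = -4931/1765 (T = -4931*1/1765 = -4931/1765 ≈ -2.7938)
1074/(-310) + N(39, -15)/T = 1074/(-310) + 20/(-4931/1765) = 1074*(-1/310) + 20*(-1765/4931) = -537/155 - 35300/4931 = -8119447/764305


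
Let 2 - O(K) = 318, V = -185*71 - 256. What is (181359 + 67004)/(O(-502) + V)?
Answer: -248363/13707 ≈ -18.119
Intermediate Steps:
V = -13391 (V = -13135 - 256 = -13391)
O(K) = -316 (O(K) = 2 - 1*318 = 2 - 318 = -316)
(181359 + 67004)/(O(-502) + V) = (181359 + 67004)/(-316 - 13391) = 248363/(-13707) = 248363*(-1/13707) = -248363/13707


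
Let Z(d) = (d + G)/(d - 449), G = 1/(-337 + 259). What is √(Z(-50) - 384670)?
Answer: I*√582744926217558/38922 ≈ 620.22*I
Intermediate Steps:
G = -1/78 (G = 1/(-78) = -1/78 ≈ -0.012821)
Z(d) = (-1/78 + d)/(-449 + d) (Z(d) = (d - 1/78)/(d - 449) = (-1/78 + d)/(-449 + d))
√(Z(-50) - 384670) = √((-1/78 - 50)/(-449 - 50) - 384670) = √(-3901/78/(-499) - 384670) = √(-1/499*(-3901/78) - 384670) = √(3901/38922 - 384670) = √(-14972121839/38922) = I*√582744926217558/38922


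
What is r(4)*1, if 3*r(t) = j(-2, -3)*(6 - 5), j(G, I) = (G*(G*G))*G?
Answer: 16/3 ≈ 5.3333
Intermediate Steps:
j(G, I) = G⁴ (j(G, I) = (G*G²)*G = G³*G = G⁴)
r(t) = 16/3 (r(t) = ((-2)⁴*(6 - 5))/3 = (16*1)/3 = (⅓)*16 = 16/3)
r(4)*1 = (16/3)*1 = 16/3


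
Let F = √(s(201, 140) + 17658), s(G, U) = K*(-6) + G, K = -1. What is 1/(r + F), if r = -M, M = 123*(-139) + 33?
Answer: 1896/32351359 - √1985/97054077 ≈ 5.8147e-5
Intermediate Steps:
M = -17064 (M = -17097 + 33 = -17064)
s(G, U) = 6 + G (s(G, U) = -1*(-6) + G = 6 + G)
r = 17064 (r = -1*(-17064) = 17064)
F = 3*√1985 (F = √((6 + 201) + 17658) = √(207 + 17658) = √17865 = 3*√1985 ≈ 133.66)
1/(r + F) = 1/(17064 + 3*√1985)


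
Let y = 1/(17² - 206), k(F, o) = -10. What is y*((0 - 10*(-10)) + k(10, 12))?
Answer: 90/83 ≈ 1.0843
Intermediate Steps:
y = 1/83 (y = 1/(289 - 206) = 1/83 ≈ 0.012048)
y*((0 - 10*(-10)) + k(10, 12)) = ((0 - 10*(-10)) - 10)/83 = ((0 + 100) - 10)/83 = (100 - 10)/83 = (1/83)*90 = 90/83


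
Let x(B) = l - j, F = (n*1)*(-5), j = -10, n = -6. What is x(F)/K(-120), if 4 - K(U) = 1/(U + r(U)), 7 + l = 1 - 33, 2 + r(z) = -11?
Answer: -3857/533 ≈ -7.2364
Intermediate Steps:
r(z) = -13 (r(z) = -2 - 11 = -13)
F = 30 (F = -6*1*(-5) = -6*(-5) = 30)
l = -39 (l = -7 + (1 - 33) = -7 - 32 = -39)
x(B) = -29 (x(B) = -39 - 1*(-10) = -39 + 10 = -29)
K(U) = 4 - 1/(-13 + U) (K(U) = 4 - 1/(U - 13) = 4 - 1/(-13 + U))
x(F)/K(-120) = -29*(-13 - 120)/(-53 + 4*(-120)) = -29*(-133/(-53 - 480)) = -29/((-1/133*(-533))) = -29/533/133 = -29*133/533 = -3857/533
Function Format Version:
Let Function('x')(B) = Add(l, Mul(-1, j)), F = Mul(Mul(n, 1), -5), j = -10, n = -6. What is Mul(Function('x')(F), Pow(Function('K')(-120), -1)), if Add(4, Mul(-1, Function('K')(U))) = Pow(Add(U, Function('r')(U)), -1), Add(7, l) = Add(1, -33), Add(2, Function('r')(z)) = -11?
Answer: Rational(-3857, 533) ≈ -7.2364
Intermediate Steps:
Function('r')(z) = -13 (Function('r')(z) = Add(-2, -11) = -13)
F = 30 (F = Mul(Mul(-6, 1), -5) = Mul(-6, -5) = 30)
l = -39 (l = Add(-7, Add(1, -33)) = Add(-7, -32) = -39)
Function('x')(B) = -29 (Function('x')(B) = Add(-39, Mul(-1, -10)) = Add(-39, 10) = -29)
Function('K')(U) = Add(4, Mul(-1, Pow(Add(-13, U), -1))) (Function('K')(U) = Add(4, Mul(-1, Pow(Add(U, -13), -1))) = Add(4, Mul(-1, Pow(Add(-13, U), -1))))
Mul(Function('x')(F), Pow(Function('K')(-120), -1)) = Mul(-29, Pow(Mul(Pow(Add(-13, -120), -1), Add(-53, Mul(4, -120))), -1)) = Mul(-29, Pow(Mul(Pow(-133, -1), Add(-53, -480)), -1)) = Mul(-29, Pow(Mul(Rational(-1, 133), -533), -1)) = Mul(-29, Pow(Rational(533, 133), -1)) = Mul(-29, Rational(133, 533)) = Rational(-3857, 533)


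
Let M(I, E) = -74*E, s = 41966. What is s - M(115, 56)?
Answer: 46110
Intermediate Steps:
s - M(115, 56) = 41966 - (-74)*56 = 41966 - 1*(-4144) = 41966 + 4144 = 46110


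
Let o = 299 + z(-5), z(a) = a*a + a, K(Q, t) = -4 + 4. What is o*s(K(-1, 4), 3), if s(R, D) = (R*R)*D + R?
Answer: 0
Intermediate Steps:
K(Q, t) = 0
z(a) = a + a² (z(a) = a² + a = a + a²)
s(R, D) = R + D*R² (s(R, D) = R²*D + R = D*R² + R = R + D*R²)
o = 319 (o = 299 - 5*(1 - 5) = 299 - 5*(-4) = 299 + 20 = 319)
o*s(K(-1, 4), 3) = 319*(0*(1 + 3*0)) = 319*(0*(1 + 0)) = 319*(0*1) = 319*0 = 0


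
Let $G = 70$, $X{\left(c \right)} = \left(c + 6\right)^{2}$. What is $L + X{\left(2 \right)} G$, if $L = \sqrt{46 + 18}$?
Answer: $4488$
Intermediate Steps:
$X{\left(c \right)} = \left(6 + c\right)^{2}$
$L = 8$ ($L = \sqrt{64} = 8$)
$L + X{\left(2 \right)} G = 8 + \left(6 + 2\right)^{2} \cdot 70 = 8 + 8^{2} \cdot 70 = 8 + 64 \cdot 70 = 8 + 4480 = 4488$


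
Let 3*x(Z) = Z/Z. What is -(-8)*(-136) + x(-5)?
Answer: -3263/3 ≈ -1087.7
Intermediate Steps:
x(Z) = 1/3 (x(Z) = (Z/Z)/3 = (1/3)*1 = 1/3)
-(-8)*(-136) + x(-5) = -(-8)*(-136) + 1/3 = -8*136 + 1/3 = -1088 + 1/3 = -3263/3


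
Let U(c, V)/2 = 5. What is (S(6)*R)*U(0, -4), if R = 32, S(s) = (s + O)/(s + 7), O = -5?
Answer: 320/13 ≈ 24.615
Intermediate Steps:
U(c, V) = 10 (U(c, V) = 2*5 = 10)
S(s) = (-5 + s)/(7 + s) (S(s) = (s - 5)/(s + 7) = (-5 + s)/(7 + s))
(S(6)*R)*U(0, -4) = (((-5 + 6)/(7 + 6))*32)*10 = ((1/13)*32)*10 = (32/13)*10 = 320/13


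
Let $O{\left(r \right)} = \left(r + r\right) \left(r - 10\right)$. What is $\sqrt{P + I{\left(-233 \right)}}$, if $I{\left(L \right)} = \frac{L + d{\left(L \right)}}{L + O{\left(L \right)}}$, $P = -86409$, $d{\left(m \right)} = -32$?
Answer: $\frac{13 i \sqrt{261172590598}}{22601} \approx 293.95 i$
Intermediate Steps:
$O{\left(r \right)} = 2 r \left(-10 + r\right)$
$I{\left(L \right)} = \frac{-32 + L}{L + 2 L \left(-10 + L\right)}$ ($I{\left(L \right)} = \frac{L - 32}{L + 2 L \left(-10 + L\right)} = \frac{-32 + L}{L + 2 L \left(-10 + L\right)}$)
$\sqrt{P + I{\left(-233 \right)}} = \sqrt{-86409 + \frac{-32 - 233}{\left(-233\right) \left(-19 + 2 \left(-233\right)\right)}} = \sqrt{-86409 - \frac{1}{233} \frac{1}{-19 - 466} \left(-265\right)} = \sqrt{-86409 - \frac{1}{233} \frac{1}{-485} \left(-265\right)} = \sqrt{-86409 - \left(- \frac{1}{113005}\right) \left(-265\right)} = \sqrt{-86409 - \frac{53}{22601}} = \sqrt{- \frac{1952929862}{22601}} = \frac{13 i \sqrt{261172590598}}{22601}$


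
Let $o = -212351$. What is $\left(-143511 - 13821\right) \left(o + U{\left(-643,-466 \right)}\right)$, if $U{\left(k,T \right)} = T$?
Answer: $33482924244$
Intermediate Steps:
$\left(-143511 - 13821\right) \left(o + U{\left(-643,-466 \right)}\right) = \left(-143511 - 13821\right) \left(-212351 - 466\right) = \left(-157332\right) \left(-212817\right) = 33482924244$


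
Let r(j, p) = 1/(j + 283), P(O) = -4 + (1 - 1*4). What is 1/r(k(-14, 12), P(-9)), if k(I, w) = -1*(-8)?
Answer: 291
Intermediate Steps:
k(I, w) = 8
P(O) = -7 (P(O) = -4 + (1 - 4) = -4 - 3 = -7)
r(j, p) = 1/(283 + j)
1/r(k(-14, 12), P(-9)) = 1/(1/(283 + 8)) = 1/(1/291) = 291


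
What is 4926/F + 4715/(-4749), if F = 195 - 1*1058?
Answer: -27462619/4098387 ≈ -6.7008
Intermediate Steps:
F = -863 (F = 195 - 1058 = -863)
4926/F + 4715/(-4749) = 4926/(-863) + 4715/(-4749) = 4926*(-1/863) + 4715*(-1/4749) = -4926/863 - 4715/4749 = -27462619/4098387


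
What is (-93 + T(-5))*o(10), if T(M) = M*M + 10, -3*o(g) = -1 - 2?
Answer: -58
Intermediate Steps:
o(g) = 1 (o(g) = -(-1 - 2)/3 = -1/3*(-3) = 1)
T(M) = 10 + M**2 (T(M) = M**2 + 10 = 10 + M**2)
(-93 + T(-5))*o(10) = (-93 + (10 + (-5)**2))*1 = (-93 + (10 + 25))*1 = (-93 + 35)*1 = -58*1 = -58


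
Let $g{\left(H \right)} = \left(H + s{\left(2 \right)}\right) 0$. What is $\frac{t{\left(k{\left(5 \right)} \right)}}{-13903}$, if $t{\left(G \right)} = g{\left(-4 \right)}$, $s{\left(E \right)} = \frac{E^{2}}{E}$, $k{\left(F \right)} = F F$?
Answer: $0$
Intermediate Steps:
$k{\left(F \right)} = F^{2}$
$s{\left(E \right)} = E$
$g{\left(H \right)} = 0$ ($g{\left(H \right)} = \left(H + 2\right) 0 = \left(2 + H\right) 0 = 0$)
$t{\left(G \right)} = 0$
$\frac{t{\left(k{\left(5 \right)} \right)}}{-13903} = \frac{0}{-13903} = 0 \left(- \frac{1}{13903}\right) = 0$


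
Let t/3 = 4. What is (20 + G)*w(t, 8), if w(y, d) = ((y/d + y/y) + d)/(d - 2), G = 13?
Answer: 231/4 ≈ 57.750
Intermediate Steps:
t = 12 (t = 3*4 = 12)
w(y, d) = (1 + d + y/d)/(-2 + d) (w(y, d) = ((y/d + 1) + d)/(-2 + d) = ((1 + y/d) + d)/(-2 + d) = (1 + d + y/d)/(-2 + d))
(20 + G)*w(t, 8) = (20 + 13)*((8 + 12 + 8²)/(8*(-2 + 8))) = 33*((⅛)*(8 + 12 + 64)/6) = 33*((⅛)*(⅙)*84) = 33*(7/4) = 231/4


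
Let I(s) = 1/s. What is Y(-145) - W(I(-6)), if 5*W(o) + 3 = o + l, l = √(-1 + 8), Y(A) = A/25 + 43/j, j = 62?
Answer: -416/93 - √7/5 ≈ -5.0023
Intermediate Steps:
Y(A) = 43/62 + A/25 (Y(A) = A/25 + 43/62 = 43/62 + A/25)
l = √7 ≈ 2.6458
I(s) = 1/s
W(o) = -⅗ + o/5 + √7/5 (W(o) = -⅗ + (o + √7)/5 = -⅗ + (o/5 + √7/5) = -⅗ + o/5 + √7/5)
Y(-145) - W(I(-6)) = (43/62 + (1/25)*(-145)) - (-⅗ + (⅕)/(-6) + √7/5) = (43/62 - 29/5) - (-⅗ + (⅕)*(-⅙) + √7/5) = -1583/310 - (-⅗ - 1/30 + √7/5) = -1583/310 - (-19/30 + √7/5) = -1583/310 + (19/30 - √7/5) = -416/93 - √7/5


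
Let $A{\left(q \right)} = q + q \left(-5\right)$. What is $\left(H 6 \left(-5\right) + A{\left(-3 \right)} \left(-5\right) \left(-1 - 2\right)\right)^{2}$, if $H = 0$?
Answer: $32400$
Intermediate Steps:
$A{\left(q \right)} = - 4 q$ ($A{\left(q \right)} = q - 5 q = - 4 q$)
$\left(H 6 \left(-5\right) + A{\left(-3 \right)} \left(-5\right) \left(-1 - 2\right)\right)^{2} = \left(0 \cdot 6 \left(-5\right) + \left(-4\right) \left(-3\right) \left(-5\right) \left(-1 - 2\right)\right)^{2} = \left(0 \left(-5\right) + 12 \left(-5\right) \left(-1 - 2\right)\right)^{2} = \left(0 - -180\right)^{2} = \left(0 + 180\right)^{2} = 180^{2} = 32400$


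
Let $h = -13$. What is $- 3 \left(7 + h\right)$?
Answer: $18$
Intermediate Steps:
$- 3 \left(7 + h\right) = - 3 \left(7 - 13\right) = \left(-3\right) \left(-6\right) = 18$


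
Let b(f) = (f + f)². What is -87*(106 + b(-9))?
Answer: -37410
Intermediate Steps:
b(f) = 4*f² (b(f) = (2*f)² = 4*f²)
-87*(106 + b(-9)) = -87*(106 + 4*(-9)²) = -87*(106 + 4*81) = -87*(106 + 324) = -87*430 = -37410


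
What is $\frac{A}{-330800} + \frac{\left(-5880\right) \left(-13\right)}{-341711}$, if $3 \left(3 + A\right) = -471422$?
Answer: $\frac{85234102441}{339113996400} \approx 0.25134$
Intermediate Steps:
$A = - \frac{471431}{3}$ ($A = -3 + \frac{1}{3} \left(-471422\right) = -3 - \frac{471422}{3} = - \frac{471431}{3} \approx -1.5714 \cdot 10^{5}$)
$\frac{A}{-330800} + \frac{\left(-5880\right) \left(-13\right)}{-341711} = - \frac{471431}{3 \left(-330800\right)} + \frac{\left(-5880\right) \left(-13\right)}{-341711} = \left(- \frac{471431}{3}\right) \left(- \frac{1}{330800}\right) + 76440 \left(- \frac{1}{341711}\right) = \frac{471431}{992400} - \frac{76440}{341711} = \frac{85234102441}{339113996400}$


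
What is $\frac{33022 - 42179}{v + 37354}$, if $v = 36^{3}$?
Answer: $- \frac{9157}{84010} \approx -0.109$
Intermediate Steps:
$v = 46656$
$\frac{33022 - 42179}{v + 37354} = \frac{33022 - 42179}{46656 + 37354} = - \frac{9157}{84010}$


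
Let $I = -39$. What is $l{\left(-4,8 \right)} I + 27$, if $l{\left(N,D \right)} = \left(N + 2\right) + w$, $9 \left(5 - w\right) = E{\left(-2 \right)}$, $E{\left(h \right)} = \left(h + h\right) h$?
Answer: $- \frac{166}{3} \approx -55.333$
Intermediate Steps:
$E{\left(h \right)} = 2 h^{2}$ ($E{\left(h \right)} = 2 h h = 2 h^{2}$)
$w = \frac{37}{9}$ ($w = 5 - \frac{2 \left(-2\right)^{2}}{9} = 5 - \frac{2 \cdot 4}{9} = 5 - \frac{8}{9} = \frac{37}{9} \approx 4.1111$)
$l{\left(N,D \right)} = \frac{55}{9} + N$ ($l{\left(N,D \right)} = \left(N + 2\right) + \frac{37}{9} = \left(2 + N\right) + \frac{37}{9} = \frac{55}{9} + N$)
$l{\left(-4,8 \right)} I + 27 = \left(\frac{55}{9} - 4\right) \left(-39\right) + 27 = \frac{19}{9} \left(-39\right) + 27 = - \frac{247}{3} + 27 = - \frac{166}{3}$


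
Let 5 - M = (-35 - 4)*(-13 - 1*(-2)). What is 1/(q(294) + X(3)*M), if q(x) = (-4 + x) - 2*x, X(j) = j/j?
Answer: -1/722 ≈ -0.0013850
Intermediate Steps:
M = -424 (M = 5 - (-35 - 4)*(-13 - 1*(-2)) = 5 - (-39)*(-13 + 2) = 5 - (-39)*(-11) = 5 - 1*429 = 5 - 429 = -424)
X(j) = 1
q(x) = -4 - x
1/(q(294) + X(3)*M) = 1/((-4 - 1*294) + 1*(-424)) = 1/((-4 - 294) - 424) = 1/(-298 - 424) = 1/(-722) = -1/722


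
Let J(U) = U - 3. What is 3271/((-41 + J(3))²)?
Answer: 3271/1681 ≈ 1.9459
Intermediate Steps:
J(U) = -3 + U
3271/((-41 + J(3))²) = 3271/((-41 + (-3 + 3))²) = 3271/((-41 + 0)²) = 3271/((-41)²) = 3271/1681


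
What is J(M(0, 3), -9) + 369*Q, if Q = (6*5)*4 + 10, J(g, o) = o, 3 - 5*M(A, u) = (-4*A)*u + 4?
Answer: 47961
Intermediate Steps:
M(A, u) = -⅕ + 4*A*u/5 (M(A, u) = ⅗ - ((-4*A)*u + 4)/5 = ⅗ - (-4*A*u + 4)/5 = ⅗ - (4 - 4*A*u)/5 = ⅗ + (-⅘ + 4*A*u/5) = -⅕ + 4*A*u/5)
Q = 130 (Q = 30*4 + 10 = 120 + 10 = 130)
J(M(0, 3), -9) + 369*Q = -9 + 369*130 = -9 + 47970 = 47961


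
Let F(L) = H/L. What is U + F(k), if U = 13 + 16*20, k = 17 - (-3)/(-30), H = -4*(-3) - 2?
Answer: 56377/169 ≈ 333.59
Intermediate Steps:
H = 10 (H = 12 - 2 = 10)
k = 169/10 (k = 17 - (-3)*(-1)/30 = 17 - 1*⅒ = 17 - ⅒ = 169/10 ≈ 16.900)
F(L) = 10/L
U = 333 (U = 13 + 320 = 333)
U + F(k) = 333 + 10/(169/10) = 333 + 10*(10/169) = 333 + 100/169 = 56377/169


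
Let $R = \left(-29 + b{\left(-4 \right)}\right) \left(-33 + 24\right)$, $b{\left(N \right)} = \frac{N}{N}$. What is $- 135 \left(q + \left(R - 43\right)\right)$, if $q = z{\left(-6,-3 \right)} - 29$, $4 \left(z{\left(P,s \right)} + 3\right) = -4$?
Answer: $-23760$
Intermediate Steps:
$b{\left(N \right)} = 1$
$z{\left(P,s \right)} = -4$ ($z{\left(P,s \right)} = -3 + \frac{1}{4} \left(-4\right) = -3 - 1 = -4$)
$R = 252$ ($R = \left(-29 + 1\right) \left(-33 + 24\right) = \left(-28\right) \left(-9\right) = 252$)
$q = -33$ ($q = -4 - 29 = -33$)
$- 135 \left(q + \left(R - 43\right)\right) = - 135 \left(-33 + \left(252 - 43\right)\right) = - 135 \left(-33 + 209\right) = \left(-135\right) 176 = -23760$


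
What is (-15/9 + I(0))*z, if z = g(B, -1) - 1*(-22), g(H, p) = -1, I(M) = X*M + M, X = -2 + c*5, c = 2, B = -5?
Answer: -35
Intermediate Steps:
X = 8 (X = -2 + 2*5 = -2 + 10 = 8)
I(M) = 9*M (I(M) = 8*M + M = 9*M)
z = 21 (z = -1 - 1*(-22) = -1 + 22 = 21)
(-15/9 + I(0))*z = (-15/9 + 9*0)*21 = (-15*1/9 + 0)*21 = (-5/3 + 0)*21 = -5/3*21 = -35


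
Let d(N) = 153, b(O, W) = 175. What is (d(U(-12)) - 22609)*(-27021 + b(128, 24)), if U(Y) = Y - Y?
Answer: 602853776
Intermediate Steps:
U(Y) = 0
(d(U(-12)) - 22609)*(-27021 + b(128, 24)) = (153 - 22609)*(-27021 + 175) = -22456*(-26846) = 602853776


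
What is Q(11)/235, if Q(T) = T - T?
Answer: 0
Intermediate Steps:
Q(T) = 0
Q(11)/235 = 0/235 = 0*(1/235) = 0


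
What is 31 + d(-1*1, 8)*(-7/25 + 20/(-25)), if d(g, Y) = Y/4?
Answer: 721/25 ≈ 28.840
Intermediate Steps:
d(g, Y) = Y/4 (d(g, Y) = Y*(¼) = Y/4)
31 + d(-1*1, 8)*(-7/25 + 20/(-25)) = 31 + ((¼)*8)*(-7/25 + 20/(-25)) = 31 + 2*(-7*1/25 + 20*(-1/25)) = 31 + 2*(-7/25 - ⅘) = 31 + 2*(-27/25) = 31 - 54/25 = 721/25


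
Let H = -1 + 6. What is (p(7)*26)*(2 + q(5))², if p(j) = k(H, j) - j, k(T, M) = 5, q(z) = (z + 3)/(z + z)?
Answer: -10192/25 ≈ -407.68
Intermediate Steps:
q(z) = (3 + z)/(2*z) (q(z) = (3 + z)/((2*z)) = (3 + z)*(1/(2*z)) = (3 + z)/(2*z))
H = 5
p(j) = 5 - j
(p(7)*26)*(2 + q(5))² = ((5 - 1*7)*26)*(2 + (½)*(3 + 5)/5)² = ((5 - 7)*26)*(2 + (½)*(⅕)*8)² = (-2*26)*(2 + ⅘)² = -52*(14/5)² = -52*196/25 = -10192/25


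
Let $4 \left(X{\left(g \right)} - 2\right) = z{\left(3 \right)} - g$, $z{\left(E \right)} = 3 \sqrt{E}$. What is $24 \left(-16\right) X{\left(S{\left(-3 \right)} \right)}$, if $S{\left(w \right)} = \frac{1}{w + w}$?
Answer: $-784 - 288 \sqrt{3} \approx -1282.8$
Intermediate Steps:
$S{\left(w \right)} = \frac{1}{2 w}$
$X{\left(g \right)} = 2 - \frac{g}{4} + \frac{3 \sqrt{3}}{4}$ ($X{\left(g \right)} = 2 + \frac{3 \sqrt{3} - g}{4} = 2 + \frac{- g + 3 \sqrt{3}}{4} = 2 - \left(- \frac{3 \sqrt{3}}{4} + \frac{g}{4}\right) = 2 - \frac{g}{4} + \frac{3 \sqrt{3}}{4}$)
$24 \left(-16\right) X{\left(S{\left(-3 \right)} \right)} = 24 \left(-16\right) \left(2 - \frac{\frac{1}{2} \frac{1}{-3}}{4} + \frac{3 \sqrt{3}}{4}\right) = - 384 \left(2 - \frac{\frac{1}{2} \left(- \frac{1}{3}\right)}{4} + \frac{3 \sqrt{3}}{4}\right) = - 384 \left(2 - - \frac{1}{24} + \frac{3 \sqrt{3}}{4}\right) = - 384 \left(2 + \frac{1}{24} + \frac{3 \sqrt{3}}{4}\right) = - 384 \left(\frac{49}{24} + \frac{3 \sqrt{3}}{4}\right) = -784 - 288 \sqrt{3}$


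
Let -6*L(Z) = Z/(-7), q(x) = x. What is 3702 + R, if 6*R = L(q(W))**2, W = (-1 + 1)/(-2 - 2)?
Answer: 3702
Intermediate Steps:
W = 0 (W = 0/(-4) = 0*(-1/4) = 0)
L(Z) = Z/42 (L(Z) = -Z/(6*(-7)) = -Z*(-1)/(6*7) = -(-1)*Z/42 = Z/42)
R = 0 (R = ((1/42)*0)**2/6 = (1/6)*0**2 = (1/6)*0 = 0)
3702 + R = 3702 + 0 = 3702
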